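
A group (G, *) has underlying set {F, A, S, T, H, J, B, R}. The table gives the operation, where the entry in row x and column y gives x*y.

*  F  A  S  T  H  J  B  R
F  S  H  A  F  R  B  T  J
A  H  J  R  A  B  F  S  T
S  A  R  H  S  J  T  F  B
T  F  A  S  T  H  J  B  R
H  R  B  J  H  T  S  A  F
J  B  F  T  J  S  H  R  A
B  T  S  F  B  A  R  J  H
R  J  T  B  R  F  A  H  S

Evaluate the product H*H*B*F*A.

H*H = T
T*B = B
B*F = T
T*A = A
(Structurally, G here is isomorphic to the cyclic group Z_8.)

A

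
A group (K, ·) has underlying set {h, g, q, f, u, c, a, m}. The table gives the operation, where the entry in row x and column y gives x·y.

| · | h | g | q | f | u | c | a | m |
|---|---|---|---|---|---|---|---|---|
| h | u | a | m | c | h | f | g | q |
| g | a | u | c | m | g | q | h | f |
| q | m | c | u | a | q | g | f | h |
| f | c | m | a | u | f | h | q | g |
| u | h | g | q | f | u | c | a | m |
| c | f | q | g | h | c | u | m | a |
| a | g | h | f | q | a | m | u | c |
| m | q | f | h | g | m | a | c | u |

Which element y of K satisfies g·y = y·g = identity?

First locate the identity: row u matches the header, so u is the identity.
Scan row g for u: g·g = u. Hence g^(-1) = g.

g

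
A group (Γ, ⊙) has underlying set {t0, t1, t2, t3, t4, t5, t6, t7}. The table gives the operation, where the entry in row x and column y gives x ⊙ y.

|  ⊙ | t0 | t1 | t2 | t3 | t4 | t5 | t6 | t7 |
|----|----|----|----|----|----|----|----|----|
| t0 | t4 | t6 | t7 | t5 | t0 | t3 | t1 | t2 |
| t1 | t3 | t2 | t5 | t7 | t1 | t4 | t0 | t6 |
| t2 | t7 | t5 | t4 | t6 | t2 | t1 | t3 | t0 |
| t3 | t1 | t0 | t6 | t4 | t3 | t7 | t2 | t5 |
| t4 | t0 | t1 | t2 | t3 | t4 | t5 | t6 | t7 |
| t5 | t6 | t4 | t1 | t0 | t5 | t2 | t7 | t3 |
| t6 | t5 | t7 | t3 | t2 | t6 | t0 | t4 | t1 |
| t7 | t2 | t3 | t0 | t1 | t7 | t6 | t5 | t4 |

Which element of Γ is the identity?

t4

The identity e satisfies e ⊙ x = x for all x, so its row in the table reproduces the column headers.
Row t4 reads: t0, t1, t2, t3, t4, t5, t6, t7 — exactly the header order. So t4 is the identity.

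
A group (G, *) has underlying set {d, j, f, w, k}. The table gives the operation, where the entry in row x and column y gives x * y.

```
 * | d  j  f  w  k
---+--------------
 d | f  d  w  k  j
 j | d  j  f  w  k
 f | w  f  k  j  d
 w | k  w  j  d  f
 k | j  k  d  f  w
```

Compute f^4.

f^1 = f
f^2 = f * f = k
f^3 = k * f = d
f^4 = d * f = w

w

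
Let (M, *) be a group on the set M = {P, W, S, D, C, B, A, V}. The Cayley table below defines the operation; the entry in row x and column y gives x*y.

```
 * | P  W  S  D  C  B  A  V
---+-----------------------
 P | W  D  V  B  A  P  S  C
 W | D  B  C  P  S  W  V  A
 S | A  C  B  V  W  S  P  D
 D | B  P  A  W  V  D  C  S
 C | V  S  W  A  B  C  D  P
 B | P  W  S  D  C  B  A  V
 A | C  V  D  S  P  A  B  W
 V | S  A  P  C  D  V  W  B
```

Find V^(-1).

V

First locate the identity: row B matches the header, so B is the identity.
Scan row V for B: V*V = B. Hence V^(-1) = V.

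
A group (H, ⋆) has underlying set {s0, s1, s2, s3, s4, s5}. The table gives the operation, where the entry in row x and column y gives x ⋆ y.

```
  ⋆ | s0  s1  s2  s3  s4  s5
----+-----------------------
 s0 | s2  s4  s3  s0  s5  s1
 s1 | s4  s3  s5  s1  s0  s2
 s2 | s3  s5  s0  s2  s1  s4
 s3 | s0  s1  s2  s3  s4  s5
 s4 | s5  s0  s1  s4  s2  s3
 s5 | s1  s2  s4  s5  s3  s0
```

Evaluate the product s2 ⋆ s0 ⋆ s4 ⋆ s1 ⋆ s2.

s3

s2 ⋆ s0 = s3
s3 ⋆ s4 = s4
s4 ⋆ s1 = s0
s0 ⋆ s2 = s3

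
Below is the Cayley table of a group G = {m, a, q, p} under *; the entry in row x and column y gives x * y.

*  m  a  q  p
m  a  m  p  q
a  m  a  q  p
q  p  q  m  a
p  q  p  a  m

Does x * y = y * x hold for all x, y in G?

Yes

Check whether the table is symmetric across its main diagonal.
Every entry (row x, col y) equals the entry (row y, col x), so G is abelian.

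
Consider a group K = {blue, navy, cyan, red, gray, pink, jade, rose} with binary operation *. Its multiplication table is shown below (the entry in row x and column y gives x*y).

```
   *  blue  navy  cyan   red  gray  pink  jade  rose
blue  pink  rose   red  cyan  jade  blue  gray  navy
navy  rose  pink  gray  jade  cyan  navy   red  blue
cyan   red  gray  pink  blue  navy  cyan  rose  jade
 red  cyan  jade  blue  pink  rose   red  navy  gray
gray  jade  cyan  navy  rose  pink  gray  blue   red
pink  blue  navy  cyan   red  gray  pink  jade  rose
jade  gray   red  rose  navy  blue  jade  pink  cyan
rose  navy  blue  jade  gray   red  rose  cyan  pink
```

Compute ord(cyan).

The identity element is pink (its row matches the header).
cyan^1 = cyan
cyan^2 = cyan*cyan = pink
The first power of cyan equal to the identity is cyan^2, so ord(cyan) = 2.

2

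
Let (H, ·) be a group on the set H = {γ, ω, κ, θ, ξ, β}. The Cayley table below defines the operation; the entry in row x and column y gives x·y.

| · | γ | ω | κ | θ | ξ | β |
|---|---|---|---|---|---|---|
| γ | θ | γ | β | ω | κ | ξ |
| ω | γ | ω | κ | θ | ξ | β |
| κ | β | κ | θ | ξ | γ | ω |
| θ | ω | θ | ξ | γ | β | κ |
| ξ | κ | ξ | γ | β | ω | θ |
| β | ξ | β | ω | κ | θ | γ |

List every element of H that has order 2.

Identity is ω. Compute the order of each non-identity element by repeated multiplication:
  γ: γ → θ → ω  (order 3)
  κ: κ → θ → ξ → γ → β → ω  (order 6)
  θ: θ → γ → ω  (order 3)
  ξ: ξ → ω  (order 2)
  β: β → γ → ξ → θ → κ → ω  (order 6)
Elements of order 2: {ξ}.

{ξ}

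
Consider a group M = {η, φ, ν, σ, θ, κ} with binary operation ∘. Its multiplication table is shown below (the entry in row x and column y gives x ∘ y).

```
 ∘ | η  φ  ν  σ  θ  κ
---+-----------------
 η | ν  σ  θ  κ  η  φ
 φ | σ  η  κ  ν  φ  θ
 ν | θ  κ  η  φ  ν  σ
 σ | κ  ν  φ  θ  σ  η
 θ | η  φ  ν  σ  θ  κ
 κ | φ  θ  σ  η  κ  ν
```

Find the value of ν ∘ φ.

κ

Read row ν, column φ: ν ∘ φ = κ.
(Structurally, M here is isomorphic to the cyclic group Z_6.)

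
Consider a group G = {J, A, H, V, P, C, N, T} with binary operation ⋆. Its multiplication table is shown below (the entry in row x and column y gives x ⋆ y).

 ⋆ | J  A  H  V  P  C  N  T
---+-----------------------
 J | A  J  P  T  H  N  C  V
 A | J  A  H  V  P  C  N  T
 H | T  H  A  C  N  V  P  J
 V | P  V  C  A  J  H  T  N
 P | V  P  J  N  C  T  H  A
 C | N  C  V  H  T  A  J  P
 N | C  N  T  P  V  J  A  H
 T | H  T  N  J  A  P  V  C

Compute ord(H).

2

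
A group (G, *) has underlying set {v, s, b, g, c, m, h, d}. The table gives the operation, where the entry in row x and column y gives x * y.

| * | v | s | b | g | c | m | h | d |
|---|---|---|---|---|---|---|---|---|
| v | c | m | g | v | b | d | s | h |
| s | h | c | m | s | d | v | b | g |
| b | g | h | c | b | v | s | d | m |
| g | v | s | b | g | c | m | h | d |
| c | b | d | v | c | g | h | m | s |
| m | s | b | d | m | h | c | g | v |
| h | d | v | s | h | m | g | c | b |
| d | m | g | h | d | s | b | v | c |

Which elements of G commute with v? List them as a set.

{b, c, g, v}

Compare row v with column v entry by entry.
b * v = g = v * b, so b commutes with v.
s * v = h but v * s = m, so s does not.
Collecting the elements that commute with v: C(v) = {b, c, g, v}.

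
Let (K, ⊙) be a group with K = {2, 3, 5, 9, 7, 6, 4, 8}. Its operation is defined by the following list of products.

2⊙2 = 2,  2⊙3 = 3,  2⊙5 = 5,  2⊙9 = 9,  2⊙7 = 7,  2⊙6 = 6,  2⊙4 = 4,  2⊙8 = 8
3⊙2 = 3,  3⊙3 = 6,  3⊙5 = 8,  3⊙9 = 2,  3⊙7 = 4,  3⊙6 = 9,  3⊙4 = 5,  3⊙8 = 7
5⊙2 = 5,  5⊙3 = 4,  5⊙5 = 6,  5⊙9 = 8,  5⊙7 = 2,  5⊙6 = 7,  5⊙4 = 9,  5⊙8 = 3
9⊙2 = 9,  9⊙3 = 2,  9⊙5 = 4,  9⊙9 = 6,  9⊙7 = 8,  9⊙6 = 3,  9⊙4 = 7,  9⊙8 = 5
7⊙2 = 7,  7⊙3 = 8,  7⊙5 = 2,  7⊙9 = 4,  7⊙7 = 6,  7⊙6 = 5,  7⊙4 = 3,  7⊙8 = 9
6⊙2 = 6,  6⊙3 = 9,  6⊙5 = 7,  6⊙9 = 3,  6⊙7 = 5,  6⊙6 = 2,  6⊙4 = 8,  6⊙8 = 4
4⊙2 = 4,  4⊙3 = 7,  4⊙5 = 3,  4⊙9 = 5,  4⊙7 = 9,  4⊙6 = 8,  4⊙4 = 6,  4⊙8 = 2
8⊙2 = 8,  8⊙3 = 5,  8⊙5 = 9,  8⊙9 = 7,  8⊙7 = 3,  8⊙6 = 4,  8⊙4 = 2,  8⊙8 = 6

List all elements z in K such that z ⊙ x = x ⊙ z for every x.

An element z is central iff its row equals its column in the table.
For 3: 3 ⊙ 7 = 4 ≠ 8 = 7 ⊙ 3, so 3 ∉ Z.
Checking each element this way leaves Z(K) = {2, 6}.

{2, 6}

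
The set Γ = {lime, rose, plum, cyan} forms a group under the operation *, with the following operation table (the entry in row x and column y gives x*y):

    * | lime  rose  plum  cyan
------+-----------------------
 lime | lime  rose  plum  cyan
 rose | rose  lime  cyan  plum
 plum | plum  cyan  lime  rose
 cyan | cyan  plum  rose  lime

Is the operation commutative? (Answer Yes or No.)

Yes

Check whether the table is symmetric across its main diagonal.
Every entry (row x, col y) equals the entry (row y, col x), so Γ is abelian.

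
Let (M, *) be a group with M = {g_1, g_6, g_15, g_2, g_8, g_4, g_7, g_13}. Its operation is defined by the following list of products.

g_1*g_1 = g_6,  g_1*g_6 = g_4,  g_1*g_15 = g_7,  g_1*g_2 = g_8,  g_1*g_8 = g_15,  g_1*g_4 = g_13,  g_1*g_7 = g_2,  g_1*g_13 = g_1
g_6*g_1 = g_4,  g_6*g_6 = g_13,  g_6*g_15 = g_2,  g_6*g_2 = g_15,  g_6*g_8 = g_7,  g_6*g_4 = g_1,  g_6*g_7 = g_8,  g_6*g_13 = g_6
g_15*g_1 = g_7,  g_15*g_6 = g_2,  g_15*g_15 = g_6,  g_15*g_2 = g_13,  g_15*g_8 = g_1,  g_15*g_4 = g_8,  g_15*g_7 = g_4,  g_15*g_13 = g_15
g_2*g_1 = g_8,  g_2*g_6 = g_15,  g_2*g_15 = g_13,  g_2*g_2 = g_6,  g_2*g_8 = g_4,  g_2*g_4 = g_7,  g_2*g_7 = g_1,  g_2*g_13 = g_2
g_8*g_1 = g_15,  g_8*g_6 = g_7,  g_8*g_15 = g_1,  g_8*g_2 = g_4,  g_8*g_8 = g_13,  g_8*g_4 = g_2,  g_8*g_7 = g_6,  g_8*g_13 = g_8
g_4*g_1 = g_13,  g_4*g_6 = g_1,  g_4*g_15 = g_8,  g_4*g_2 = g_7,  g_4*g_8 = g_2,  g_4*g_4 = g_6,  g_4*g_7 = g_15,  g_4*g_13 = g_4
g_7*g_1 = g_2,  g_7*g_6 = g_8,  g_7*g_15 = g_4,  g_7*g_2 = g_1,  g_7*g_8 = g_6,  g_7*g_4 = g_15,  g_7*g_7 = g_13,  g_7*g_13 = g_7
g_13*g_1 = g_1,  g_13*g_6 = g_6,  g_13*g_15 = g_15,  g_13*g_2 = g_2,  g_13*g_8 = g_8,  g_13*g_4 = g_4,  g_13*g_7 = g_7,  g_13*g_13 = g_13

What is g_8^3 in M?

g_8

g_8^1 = g_8
g_8^2 = g_8 * g_8 = g_13
g_8^3 = g_13 * g_8 = g_8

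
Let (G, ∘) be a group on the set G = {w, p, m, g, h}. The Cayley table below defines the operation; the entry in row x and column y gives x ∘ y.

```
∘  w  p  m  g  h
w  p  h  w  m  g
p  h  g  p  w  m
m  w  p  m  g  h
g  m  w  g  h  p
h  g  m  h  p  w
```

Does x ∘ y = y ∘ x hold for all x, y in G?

Yes

Check whether the table is symmetric across its main diagonal.
Every entry (row x, col y) equals the entry (row y, col x), so G is abelian.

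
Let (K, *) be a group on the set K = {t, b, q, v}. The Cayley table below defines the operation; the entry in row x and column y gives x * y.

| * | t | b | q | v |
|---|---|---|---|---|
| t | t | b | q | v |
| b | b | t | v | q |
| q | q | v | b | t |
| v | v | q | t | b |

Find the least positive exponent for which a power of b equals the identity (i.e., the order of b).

2

The identity element is t (its row matches the header).
b^1 = b
b^2 = b * b = t
The first power of b equal to the identity is b^2, so ord(b) = 2.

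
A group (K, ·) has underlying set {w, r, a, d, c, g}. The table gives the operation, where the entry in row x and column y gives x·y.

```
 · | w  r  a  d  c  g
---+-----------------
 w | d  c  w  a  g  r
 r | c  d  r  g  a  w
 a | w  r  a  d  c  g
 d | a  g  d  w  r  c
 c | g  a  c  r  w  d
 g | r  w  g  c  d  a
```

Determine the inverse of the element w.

d

First locate the identity: row a matches the header, so a is the identity.
Scan row w for a: w·d = a. Hence w^(-1) = d.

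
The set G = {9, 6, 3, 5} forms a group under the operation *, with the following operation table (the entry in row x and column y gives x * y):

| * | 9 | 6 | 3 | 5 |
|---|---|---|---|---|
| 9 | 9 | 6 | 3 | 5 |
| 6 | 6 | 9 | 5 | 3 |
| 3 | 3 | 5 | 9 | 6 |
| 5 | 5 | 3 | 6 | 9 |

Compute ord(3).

The identity element is 9 (its row matches the header).
3^1 = 3
3^2 = 3 * 3 = 9
The first power of 3 equal to the identity is 3^2, so ord(3) = 2.
(Structurally, G here is isomorphic to the Klein four-group V_4.)

2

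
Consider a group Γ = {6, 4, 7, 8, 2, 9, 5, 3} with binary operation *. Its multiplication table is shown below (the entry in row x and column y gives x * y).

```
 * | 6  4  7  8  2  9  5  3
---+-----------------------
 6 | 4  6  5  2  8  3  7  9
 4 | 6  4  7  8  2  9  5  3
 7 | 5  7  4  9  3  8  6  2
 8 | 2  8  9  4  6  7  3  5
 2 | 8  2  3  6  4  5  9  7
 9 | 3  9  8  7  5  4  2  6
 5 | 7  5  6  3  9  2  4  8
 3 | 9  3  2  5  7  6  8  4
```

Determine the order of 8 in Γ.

The identity element is 4 (its row matches the header).
8^1 = 8
8^2 = 8 * 8 = 4
The first power of 8 equal to the identity is 8^2, so ord(8) = 2.

2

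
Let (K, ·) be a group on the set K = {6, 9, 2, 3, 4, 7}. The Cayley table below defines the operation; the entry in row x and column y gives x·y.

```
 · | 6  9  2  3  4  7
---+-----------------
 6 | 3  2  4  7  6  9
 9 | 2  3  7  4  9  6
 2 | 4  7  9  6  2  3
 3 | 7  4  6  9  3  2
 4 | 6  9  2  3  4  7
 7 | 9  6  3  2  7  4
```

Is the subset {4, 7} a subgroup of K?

Yes

{4, 7} contains the identity 4.
Checking products: every product of two elements of {4, 7} (read from the table) lies in {4, 7}, so the set is closed.
In a finite group, a nonempty closed subset is a subgroup. So {4, 7} ≤ K.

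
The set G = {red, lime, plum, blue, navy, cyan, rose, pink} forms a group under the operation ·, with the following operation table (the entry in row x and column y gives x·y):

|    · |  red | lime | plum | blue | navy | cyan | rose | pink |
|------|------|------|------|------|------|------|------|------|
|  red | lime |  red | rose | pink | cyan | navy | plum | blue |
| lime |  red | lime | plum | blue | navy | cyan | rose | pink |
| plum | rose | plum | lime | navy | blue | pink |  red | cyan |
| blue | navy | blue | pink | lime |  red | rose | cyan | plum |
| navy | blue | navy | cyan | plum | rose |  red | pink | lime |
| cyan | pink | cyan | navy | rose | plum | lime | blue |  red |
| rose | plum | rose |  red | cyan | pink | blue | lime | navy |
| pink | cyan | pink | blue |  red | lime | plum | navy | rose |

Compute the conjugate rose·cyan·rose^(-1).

The identity is lime. In row rose, the entry lime sits in column rose, so rose^(-1) = rose.
rose·cyan = blue
blue·rose = cyan

cyan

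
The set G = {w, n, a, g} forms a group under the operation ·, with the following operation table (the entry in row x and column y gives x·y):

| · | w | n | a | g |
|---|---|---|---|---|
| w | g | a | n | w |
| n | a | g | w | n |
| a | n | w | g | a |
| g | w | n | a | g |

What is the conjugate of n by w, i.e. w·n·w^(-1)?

n

The identity is g. In row w, the entry g sits in column w, so w^(-1) = w.
w·n = a
a·w = n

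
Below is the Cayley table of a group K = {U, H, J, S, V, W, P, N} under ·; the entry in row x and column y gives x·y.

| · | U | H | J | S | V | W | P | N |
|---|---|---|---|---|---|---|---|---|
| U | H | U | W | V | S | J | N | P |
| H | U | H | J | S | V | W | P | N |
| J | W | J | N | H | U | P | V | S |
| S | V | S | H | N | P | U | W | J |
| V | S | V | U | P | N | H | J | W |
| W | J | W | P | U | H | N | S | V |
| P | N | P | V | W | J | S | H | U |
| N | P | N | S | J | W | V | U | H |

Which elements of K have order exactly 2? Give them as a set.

Identity is H. Compute the order of each non-identity element by repeated multiplication:
  U: U → H  (order 2)
  J: J → N → S → H  (order 4)
  S: S → N → J → H  (order 4)
  V: V → N → W → H  (order 4)
  W: W → N → V → H  (order 4)
  P: P → H  (order 2)
  N: N → H  (order 2)
Elements of order 2: {N, P, U}.

{N, P, U}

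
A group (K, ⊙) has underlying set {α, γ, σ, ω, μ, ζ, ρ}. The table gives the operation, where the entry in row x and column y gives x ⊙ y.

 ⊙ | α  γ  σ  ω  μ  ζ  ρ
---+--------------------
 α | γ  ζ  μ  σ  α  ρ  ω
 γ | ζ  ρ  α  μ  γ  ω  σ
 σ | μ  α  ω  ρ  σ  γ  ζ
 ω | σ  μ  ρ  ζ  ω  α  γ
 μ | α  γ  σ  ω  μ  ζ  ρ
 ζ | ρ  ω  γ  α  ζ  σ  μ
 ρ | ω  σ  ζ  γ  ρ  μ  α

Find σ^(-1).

α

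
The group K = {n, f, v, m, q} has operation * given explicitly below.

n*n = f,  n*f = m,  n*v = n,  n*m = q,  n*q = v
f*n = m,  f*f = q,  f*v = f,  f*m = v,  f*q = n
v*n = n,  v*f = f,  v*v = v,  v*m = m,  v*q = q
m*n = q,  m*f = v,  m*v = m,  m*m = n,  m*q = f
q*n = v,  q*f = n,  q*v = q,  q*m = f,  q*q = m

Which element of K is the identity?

v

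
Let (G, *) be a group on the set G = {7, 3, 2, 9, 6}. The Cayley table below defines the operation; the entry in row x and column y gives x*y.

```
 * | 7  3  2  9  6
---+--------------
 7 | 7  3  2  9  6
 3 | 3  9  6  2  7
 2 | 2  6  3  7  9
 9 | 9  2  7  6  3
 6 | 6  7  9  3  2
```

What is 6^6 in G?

6

6^1 = 6
6^2 = 6*6 = 2
6^3 = 2*6 = 9
6^4 = 9*6 = 3
6^5 = 3*6 = 7
6^6 = 7*6 = 6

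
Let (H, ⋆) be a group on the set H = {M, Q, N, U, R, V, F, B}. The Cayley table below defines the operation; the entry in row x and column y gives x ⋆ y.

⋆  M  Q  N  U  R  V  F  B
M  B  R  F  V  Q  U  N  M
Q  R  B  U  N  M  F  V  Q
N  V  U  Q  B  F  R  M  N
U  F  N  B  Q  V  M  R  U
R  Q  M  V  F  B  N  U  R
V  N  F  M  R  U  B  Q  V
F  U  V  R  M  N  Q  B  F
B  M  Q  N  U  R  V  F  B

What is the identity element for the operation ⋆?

The identity e satisfies e ⋆ x = x for all x, so its row in the table reproduces the column headers.
Row B reads: M, Q, N, U, R, V, F, B — exactly the header order. So B is the identity.
(Structurally, H here is isomorphic to the dihedral group D_4.)

B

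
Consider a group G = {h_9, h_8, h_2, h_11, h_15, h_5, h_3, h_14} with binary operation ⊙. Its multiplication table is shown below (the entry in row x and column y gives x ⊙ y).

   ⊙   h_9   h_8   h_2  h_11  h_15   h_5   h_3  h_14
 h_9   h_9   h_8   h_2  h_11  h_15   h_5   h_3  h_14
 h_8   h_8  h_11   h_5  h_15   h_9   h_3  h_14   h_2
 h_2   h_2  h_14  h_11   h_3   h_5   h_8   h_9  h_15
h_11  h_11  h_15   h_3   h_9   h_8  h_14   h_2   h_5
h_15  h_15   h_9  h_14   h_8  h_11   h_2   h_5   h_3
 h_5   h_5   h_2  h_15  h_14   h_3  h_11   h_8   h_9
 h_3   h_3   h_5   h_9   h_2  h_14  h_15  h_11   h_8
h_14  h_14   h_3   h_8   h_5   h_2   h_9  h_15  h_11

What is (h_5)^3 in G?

h_5^1 = h_5
h_5^2 = h_5 ⊙ h_5 = h_11
h_5^3 = h_11 ⊙ h_5 = h_14

h_14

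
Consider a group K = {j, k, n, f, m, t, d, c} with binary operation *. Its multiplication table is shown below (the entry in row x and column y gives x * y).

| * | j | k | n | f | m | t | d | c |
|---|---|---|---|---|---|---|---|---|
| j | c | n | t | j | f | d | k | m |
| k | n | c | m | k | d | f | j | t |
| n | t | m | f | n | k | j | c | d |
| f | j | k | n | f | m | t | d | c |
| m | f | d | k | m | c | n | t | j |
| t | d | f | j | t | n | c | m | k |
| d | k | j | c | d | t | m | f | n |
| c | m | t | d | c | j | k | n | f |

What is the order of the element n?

The identity element is f (its row matches the header).
n^1 = n
n^2 = n * n = f
The first power of n equal to the identity is n^2, so ord(n) = 2.

2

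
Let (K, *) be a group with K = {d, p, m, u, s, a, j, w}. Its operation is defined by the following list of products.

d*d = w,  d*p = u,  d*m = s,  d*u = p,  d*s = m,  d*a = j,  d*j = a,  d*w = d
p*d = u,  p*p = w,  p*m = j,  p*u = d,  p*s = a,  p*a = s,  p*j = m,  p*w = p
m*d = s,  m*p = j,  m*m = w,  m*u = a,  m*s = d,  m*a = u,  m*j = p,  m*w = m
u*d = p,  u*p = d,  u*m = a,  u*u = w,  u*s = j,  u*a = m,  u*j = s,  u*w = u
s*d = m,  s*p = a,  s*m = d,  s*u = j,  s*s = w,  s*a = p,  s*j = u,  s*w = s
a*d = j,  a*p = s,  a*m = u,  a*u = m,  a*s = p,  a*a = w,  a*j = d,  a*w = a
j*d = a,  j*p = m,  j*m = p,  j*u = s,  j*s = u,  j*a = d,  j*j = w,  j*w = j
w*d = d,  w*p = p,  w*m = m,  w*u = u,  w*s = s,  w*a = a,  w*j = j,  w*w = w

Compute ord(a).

The identity element is w (its row matches the header).
a^1 = a
a^2 = a * a = w
The first power of a equal to the identity is a^2, so ord(a) = 2.
(Structurally, K here is isomorphic to the elementary abelian group (Z_2)^3.)

2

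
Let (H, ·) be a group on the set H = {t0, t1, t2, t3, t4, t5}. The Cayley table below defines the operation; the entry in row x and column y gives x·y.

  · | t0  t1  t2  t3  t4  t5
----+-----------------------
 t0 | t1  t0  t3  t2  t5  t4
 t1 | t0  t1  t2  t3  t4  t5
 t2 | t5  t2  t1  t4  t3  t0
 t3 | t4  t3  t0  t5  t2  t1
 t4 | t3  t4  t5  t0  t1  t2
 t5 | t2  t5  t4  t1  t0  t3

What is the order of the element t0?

2

The identity element is t1 (its row matches the header).
t0^1 = t0
t0^2 = t0·t0 = t1
The first power of t0 equal to the identity is t0^2, so ord(t0) = 2.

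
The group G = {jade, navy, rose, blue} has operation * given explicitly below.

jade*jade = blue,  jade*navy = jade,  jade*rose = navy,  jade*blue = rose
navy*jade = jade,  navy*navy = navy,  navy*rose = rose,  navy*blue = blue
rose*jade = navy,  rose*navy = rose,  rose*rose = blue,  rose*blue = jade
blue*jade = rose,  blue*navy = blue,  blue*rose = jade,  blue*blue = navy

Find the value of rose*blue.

jade

Read row rose, column blue: rose*blue = jade.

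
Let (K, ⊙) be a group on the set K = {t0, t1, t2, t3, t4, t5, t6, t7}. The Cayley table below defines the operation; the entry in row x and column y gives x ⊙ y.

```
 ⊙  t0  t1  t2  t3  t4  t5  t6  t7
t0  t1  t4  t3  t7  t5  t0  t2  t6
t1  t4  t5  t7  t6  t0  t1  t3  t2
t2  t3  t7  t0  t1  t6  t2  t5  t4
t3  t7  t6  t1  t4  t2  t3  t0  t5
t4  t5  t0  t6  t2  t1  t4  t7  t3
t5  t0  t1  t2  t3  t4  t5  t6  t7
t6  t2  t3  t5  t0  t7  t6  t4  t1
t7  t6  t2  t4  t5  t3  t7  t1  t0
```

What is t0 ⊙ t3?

Read row t0, column t3: t0 ⊙ t3 = t7.

t7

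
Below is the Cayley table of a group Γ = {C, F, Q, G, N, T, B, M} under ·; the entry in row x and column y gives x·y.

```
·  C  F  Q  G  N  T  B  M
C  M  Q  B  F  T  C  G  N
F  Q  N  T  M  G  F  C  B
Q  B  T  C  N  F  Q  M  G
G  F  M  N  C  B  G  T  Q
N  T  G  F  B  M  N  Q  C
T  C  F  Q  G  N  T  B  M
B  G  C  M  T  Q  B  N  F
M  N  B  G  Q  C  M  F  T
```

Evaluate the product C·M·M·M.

C·M = N
N·M = C
C·M = N

N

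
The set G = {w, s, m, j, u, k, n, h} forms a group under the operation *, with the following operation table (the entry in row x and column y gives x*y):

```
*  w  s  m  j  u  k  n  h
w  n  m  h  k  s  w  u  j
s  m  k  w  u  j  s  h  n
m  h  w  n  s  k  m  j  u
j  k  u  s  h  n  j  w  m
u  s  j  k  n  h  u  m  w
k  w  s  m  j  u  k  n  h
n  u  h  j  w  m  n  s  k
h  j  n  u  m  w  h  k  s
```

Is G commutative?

Check whether the table is symmetric across its main diagonal.
Every entry (row x, col y) equals the entry (row y, col x), so G is abelian.

Yes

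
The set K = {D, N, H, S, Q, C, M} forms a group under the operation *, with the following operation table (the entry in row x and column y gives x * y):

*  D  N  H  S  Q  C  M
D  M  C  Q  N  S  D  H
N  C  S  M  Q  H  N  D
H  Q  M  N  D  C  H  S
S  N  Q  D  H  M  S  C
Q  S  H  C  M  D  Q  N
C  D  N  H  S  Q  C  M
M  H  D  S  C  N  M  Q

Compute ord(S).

7

The identity element is C (its row matches the header).
S^1 = S
S^2 = S * S = H
S^3 = H * S = D
S^4 = D * S = N
S^5 = N * S = Q
S^6 = Q * S = M
S^7 = M * S = C
The first power of S equal to the identity is S^7, so ord(S) = 7.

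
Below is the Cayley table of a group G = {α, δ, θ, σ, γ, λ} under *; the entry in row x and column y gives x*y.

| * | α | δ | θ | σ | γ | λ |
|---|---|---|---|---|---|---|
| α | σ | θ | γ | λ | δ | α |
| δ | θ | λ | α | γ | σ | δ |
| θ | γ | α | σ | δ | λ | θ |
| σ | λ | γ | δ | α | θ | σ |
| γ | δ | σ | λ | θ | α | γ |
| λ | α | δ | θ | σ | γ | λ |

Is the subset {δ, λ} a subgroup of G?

Yes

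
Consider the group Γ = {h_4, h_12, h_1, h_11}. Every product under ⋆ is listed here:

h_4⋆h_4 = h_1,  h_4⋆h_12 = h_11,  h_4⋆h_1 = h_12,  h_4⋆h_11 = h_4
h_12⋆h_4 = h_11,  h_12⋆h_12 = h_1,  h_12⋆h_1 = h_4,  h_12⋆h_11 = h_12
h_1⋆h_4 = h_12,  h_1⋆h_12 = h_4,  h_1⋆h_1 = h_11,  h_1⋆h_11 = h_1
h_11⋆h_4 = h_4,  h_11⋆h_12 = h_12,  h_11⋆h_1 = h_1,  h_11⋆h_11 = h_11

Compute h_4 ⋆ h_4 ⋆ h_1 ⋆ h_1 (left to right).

h_1

h_4 ⋆ h_4 = h_1
h_1 ⋆ h_1 = h_11
h_11 ⋆ h_1 = h_1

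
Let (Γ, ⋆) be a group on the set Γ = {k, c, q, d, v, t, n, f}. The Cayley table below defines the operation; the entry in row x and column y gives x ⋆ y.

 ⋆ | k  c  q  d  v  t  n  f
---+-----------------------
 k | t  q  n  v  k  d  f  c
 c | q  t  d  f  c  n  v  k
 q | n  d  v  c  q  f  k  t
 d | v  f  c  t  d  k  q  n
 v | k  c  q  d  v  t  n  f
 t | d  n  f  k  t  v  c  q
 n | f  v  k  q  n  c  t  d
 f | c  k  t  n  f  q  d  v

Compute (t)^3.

t

t^1 = t
t^2 = t ⋆ t = v
t^3 = v ⋆ t = t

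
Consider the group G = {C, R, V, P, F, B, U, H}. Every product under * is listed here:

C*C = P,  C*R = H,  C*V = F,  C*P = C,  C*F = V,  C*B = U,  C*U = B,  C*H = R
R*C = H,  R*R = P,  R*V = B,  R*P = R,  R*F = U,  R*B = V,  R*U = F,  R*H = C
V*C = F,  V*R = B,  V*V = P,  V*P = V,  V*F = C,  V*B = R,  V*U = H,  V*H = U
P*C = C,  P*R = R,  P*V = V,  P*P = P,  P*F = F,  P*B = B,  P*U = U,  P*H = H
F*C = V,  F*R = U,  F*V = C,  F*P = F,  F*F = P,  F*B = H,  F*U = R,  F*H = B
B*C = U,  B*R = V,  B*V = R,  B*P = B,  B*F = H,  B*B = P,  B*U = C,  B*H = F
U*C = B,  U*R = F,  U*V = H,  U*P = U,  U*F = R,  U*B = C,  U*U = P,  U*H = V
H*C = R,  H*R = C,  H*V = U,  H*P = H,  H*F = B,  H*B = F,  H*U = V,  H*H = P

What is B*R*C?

B*R = V
V*C = F

F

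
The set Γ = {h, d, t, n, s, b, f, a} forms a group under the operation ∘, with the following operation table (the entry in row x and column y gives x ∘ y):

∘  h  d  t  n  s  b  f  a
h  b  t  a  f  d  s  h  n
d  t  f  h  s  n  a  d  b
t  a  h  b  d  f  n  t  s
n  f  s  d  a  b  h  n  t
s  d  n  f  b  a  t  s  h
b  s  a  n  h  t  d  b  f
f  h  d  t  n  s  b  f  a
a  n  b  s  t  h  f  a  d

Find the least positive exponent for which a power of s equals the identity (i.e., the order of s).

8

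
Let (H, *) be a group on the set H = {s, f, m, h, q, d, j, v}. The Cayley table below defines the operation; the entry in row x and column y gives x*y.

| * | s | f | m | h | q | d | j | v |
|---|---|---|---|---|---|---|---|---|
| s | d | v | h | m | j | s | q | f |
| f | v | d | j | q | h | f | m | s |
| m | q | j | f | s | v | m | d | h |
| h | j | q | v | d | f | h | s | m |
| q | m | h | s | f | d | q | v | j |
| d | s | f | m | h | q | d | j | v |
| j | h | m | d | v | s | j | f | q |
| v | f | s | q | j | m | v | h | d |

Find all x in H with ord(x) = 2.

Identity is d. Compute the order of each non-identity element by repeated multiplication:
  s: s → d  (order 2)
  f: f → d  (order 2)
  m: m → f → j → d  (order 4)
  h: h → d  (order 2)
  q: q → d  (order 2)
  j: j → f → m → d  (order 4)
  v: v → d  (order 2)
Elements of order 2: {f, h, q, s, v}.

{f, h, q, s, v}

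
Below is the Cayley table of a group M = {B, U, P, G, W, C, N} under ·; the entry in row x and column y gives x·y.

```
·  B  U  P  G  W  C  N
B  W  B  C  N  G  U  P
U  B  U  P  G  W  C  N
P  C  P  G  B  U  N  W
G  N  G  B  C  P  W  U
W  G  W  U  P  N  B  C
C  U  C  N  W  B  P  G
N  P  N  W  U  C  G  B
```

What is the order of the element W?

7

The identity element is U (its row matches the header).
W^1 = W
W^2 = W·W = N
W^3 = N·W = C
W^4 = C·W = B
W^5 = B·W = G
W^6 = G·W = P
W^7 = P·W = U
The first power of W equal to the identity is W^7, so ord(W) = 7.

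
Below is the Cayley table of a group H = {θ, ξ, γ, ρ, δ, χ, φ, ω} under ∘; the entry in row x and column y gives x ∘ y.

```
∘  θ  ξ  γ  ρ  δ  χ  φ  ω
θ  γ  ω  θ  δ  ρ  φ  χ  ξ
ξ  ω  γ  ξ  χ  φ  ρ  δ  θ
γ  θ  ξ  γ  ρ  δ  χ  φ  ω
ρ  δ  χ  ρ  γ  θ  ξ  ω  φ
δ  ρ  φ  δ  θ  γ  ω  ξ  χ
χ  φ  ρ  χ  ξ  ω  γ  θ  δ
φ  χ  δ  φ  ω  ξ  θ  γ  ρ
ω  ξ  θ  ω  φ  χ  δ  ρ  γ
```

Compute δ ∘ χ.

ω

Read row δ, column χ: δ ∘ χ = ω.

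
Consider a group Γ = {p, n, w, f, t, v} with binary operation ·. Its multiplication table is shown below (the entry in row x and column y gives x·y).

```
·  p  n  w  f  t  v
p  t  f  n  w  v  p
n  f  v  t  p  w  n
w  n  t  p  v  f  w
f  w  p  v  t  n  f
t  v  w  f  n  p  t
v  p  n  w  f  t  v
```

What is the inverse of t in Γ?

First locate the identity: row v matches the header, so v is the identity.
Scan row t for v: t·p = v. Hence t^(-1) = p.
(Structurally, Γ here is isomorphic to the cyclic group Z_6.)

p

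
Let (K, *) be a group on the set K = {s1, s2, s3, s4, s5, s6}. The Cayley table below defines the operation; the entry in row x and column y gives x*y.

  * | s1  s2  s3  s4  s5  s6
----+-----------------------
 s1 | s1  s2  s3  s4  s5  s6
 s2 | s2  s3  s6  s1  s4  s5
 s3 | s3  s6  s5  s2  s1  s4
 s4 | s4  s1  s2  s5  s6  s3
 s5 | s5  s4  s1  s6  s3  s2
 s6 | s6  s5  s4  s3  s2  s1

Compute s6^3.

s6^1 = s6
s6^2 = s6*s6 = s1
s6^3 = s1*s6 = s6

s6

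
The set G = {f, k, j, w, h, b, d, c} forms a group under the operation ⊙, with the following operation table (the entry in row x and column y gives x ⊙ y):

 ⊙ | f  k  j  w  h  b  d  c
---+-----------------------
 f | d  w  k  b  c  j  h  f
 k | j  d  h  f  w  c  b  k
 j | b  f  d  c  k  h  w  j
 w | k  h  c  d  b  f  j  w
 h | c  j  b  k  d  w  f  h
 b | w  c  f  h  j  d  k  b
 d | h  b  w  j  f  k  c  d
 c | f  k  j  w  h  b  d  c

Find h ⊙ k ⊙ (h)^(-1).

b

The identity is c. In row h, the entry c sits in column f, so h^(-1) = f.
h ⊙ k = j
j ⊙ f = b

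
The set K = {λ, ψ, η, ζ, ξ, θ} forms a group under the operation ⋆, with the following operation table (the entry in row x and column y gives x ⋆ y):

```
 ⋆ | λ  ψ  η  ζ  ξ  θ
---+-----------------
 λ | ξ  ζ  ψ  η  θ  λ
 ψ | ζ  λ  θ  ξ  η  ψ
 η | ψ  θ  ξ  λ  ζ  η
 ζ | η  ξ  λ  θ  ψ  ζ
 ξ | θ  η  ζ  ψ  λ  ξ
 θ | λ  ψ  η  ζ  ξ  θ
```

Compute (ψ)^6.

ψ^1 = ψ
ψ^2 = ψ ⋆ ψ = λ
ψ^3 = λ ⋆ ψ = ζ
ψ^4 = ζ ⋆ ψ = ξ
ψ^5 = ξ ⋆ ψ = η
ψ^6 = η ⋆ ψ = θ

θ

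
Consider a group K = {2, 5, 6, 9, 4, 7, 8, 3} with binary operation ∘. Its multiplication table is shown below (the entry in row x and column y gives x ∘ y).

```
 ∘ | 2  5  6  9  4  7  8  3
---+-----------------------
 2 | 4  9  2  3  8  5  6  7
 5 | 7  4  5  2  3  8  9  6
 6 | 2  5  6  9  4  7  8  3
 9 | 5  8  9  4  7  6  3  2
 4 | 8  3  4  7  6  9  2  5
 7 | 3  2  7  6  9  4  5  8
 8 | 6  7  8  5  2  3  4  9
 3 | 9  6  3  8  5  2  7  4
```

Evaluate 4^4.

4^1 = 4
4^2 = 4 ∘ 4 = 6
4^3 = 6 ∘ 4 = 4
4^4 = 4 ∘ 4 = 6

6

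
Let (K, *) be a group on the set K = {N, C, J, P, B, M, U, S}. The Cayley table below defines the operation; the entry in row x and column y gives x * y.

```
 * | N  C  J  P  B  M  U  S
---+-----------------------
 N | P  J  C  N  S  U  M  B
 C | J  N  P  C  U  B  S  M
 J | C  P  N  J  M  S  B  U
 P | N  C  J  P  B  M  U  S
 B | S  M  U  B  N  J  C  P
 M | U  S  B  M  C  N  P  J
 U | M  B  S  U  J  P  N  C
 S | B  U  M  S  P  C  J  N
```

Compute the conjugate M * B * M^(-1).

S

The identity is P. In row M, the entry P sits in column U, so M^(-1) = U.
M * B = C
C * U = S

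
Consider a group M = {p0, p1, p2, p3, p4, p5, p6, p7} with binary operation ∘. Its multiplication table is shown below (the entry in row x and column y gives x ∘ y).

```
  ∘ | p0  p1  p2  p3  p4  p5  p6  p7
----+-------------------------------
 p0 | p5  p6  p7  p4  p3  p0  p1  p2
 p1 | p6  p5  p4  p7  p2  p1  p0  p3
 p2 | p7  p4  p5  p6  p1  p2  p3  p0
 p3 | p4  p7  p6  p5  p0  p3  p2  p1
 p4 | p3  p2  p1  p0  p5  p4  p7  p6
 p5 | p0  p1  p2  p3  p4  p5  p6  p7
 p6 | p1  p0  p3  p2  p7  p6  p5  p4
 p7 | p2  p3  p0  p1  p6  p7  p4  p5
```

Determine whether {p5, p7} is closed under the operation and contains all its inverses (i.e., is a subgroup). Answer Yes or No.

Yes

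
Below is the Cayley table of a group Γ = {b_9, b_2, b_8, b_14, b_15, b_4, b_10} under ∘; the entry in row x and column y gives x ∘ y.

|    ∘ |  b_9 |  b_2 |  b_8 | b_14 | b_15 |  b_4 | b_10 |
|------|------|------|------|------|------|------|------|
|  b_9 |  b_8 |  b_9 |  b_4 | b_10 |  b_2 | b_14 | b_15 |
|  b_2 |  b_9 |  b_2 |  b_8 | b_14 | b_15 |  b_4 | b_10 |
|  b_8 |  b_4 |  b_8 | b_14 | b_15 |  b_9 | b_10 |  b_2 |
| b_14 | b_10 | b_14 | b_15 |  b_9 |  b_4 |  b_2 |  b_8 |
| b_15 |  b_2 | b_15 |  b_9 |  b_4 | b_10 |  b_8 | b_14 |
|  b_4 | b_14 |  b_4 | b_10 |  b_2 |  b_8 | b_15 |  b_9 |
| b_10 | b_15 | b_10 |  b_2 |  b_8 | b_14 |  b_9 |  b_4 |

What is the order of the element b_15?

7

The identity element is b_2 (its row matches the header).
b_15^1 = b_15
b_15^2 = b_15 ∘ b_15 = b_10
b_15^3 = b_10 ∘ b_15 = b_14
b_15^4 = b_14 ∘ b_15 = b_4
b_15^5 = b_4 ∘ b_15 = b_8
b_15^6 = b_8 ∘ b_15 = b_9
b_15^7 = b_9 ∘ b_15 = b_2
The first power of b_15 equal to the identity is b_15^7, so ord(b_15) = 7.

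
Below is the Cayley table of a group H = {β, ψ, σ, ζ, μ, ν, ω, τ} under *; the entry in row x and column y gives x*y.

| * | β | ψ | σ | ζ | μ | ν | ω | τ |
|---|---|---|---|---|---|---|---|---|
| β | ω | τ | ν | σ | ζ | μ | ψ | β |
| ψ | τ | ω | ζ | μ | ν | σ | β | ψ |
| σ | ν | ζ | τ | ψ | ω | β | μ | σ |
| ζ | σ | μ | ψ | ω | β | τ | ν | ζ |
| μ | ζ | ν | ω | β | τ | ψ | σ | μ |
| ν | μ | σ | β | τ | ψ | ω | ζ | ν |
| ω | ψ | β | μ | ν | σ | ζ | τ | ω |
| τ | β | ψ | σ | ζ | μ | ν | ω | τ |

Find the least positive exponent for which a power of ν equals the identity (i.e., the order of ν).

4

The identity element is τ (its row matches the header).
ν^1 = ν
ν^2 = ν*ν = ω
ν^3 = ω*ν = ζ
ν^4 = ζ*ν = τ
The first power of ν equal to the identity is ν^4, so ord(ν) = 4.
(Structurally, H here is isomorphic to Z_2 x Z_4.)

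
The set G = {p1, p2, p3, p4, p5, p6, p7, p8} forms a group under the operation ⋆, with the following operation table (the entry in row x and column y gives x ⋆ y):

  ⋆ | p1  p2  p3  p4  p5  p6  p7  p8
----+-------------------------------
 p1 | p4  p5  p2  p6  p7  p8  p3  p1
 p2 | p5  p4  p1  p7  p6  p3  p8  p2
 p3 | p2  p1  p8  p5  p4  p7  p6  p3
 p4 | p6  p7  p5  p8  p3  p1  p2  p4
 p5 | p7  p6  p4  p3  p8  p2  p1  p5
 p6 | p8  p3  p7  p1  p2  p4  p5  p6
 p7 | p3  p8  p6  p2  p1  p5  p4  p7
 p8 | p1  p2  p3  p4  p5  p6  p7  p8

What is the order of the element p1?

4

The identity element is p8 (its row matches the header).
p1^1 = p1
p1^2 = p1 ⋆ p1 = p4
p1^3 = p4 ⋆ p1 = p6
p1^4 = p6 ⋆ p1 = p8
The first power of p1 equal to the identity is p1^4, so ord(p1) = 4.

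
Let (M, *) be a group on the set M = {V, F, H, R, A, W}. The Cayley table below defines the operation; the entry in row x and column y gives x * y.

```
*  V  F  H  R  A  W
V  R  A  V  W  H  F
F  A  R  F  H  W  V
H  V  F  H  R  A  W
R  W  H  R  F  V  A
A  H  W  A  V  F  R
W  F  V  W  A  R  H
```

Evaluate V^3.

W

V^1 = V
V^2 = V * V = R
V^3 = R * V = W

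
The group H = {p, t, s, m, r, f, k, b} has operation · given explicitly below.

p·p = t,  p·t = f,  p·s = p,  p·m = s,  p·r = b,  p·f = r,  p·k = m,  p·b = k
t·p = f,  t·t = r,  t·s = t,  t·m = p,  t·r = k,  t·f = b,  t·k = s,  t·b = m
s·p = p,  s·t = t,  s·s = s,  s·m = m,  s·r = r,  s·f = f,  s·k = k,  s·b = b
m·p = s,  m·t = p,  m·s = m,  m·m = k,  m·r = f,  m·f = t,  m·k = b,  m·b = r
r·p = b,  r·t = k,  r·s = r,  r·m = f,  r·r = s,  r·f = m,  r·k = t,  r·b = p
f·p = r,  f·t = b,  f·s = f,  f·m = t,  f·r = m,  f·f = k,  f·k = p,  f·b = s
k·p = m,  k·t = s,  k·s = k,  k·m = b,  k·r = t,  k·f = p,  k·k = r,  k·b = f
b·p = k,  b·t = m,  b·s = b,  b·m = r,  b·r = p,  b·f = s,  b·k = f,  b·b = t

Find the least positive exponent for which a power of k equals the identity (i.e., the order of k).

4

The identity element is s (its row matches the header).
k^1 = k
k^2 = k·k = r
k^3 = r·k = t
k^4 = t·k = s
The first power of k equal to the identity is k^4, so ord(k) = 4.
(Structurally, H here is isomorphic to the cyclic group Z_8.)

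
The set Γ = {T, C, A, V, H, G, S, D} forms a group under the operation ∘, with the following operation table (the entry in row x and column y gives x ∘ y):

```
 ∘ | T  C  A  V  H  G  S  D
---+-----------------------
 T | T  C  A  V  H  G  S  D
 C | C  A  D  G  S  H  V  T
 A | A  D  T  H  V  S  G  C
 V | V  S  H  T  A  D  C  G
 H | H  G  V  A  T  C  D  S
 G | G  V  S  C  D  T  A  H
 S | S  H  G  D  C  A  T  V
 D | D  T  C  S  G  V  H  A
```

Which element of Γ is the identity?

T

The identity e satisfies e ∘ x = x for all x, so its row in the table reproduces the column headers.
Row T reads: T, C, A, V, H, G, S, D — exactly the header order. So T is the identity.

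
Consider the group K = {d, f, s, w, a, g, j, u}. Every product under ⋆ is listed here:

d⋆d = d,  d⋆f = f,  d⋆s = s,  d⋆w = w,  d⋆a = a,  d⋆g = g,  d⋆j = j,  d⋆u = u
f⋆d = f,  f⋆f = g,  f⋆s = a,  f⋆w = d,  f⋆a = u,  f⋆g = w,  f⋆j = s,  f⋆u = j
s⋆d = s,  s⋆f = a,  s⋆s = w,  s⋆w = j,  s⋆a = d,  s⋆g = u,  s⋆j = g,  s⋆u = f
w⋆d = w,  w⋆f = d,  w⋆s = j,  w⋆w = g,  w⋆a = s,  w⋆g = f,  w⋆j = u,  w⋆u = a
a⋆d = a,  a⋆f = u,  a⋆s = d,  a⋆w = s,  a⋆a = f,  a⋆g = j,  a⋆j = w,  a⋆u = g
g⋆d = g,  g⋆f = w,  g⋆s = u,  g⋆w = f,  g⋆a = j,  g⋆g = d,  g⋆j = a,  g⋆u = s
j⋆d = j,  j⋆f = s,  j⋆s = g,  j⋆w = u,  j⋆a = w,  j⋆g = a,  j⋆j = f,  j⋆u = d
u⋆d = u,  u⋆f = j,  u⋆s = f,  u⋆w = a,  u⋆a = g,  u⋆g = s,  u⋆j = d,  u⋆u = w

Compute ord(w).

4

The identity element is d (its row matches the header).
w^1 = w
w^2 = w ⋆ w = g
w^3 = g ⋆ w = f
w^4 = f ⋆ w = d
The first power of w equal to the identity is w^4, so ord(w) = 4.
(Structurally, K here is isomorphic to the cyclic group Z_8.)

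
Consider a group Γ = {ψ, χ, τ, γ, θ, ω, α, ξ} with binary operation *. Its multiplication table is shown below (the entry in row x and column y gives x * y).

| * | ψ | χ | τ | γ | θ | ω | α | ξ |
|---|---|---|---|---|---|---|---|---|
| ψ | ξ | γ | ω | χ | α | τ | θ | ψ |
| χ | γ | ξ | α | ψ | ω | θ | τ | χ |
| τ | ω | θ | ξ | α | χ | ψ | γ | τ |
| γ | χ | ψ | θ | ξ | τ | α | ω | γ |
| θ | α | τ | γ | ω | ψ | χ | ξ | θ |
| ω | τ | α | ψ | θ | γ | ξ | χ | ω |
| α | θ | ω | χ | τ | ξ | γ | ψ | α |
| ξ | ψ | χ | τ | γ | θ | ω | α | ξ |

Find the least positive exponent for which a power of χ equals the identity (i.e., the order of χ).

The identity element is ξ (its row matches the header).
χ^1 = χ
χ^2 = χ * χ = ξ
The first power of χ equal to the identity is χ^2, so ord(χ) = 2.

2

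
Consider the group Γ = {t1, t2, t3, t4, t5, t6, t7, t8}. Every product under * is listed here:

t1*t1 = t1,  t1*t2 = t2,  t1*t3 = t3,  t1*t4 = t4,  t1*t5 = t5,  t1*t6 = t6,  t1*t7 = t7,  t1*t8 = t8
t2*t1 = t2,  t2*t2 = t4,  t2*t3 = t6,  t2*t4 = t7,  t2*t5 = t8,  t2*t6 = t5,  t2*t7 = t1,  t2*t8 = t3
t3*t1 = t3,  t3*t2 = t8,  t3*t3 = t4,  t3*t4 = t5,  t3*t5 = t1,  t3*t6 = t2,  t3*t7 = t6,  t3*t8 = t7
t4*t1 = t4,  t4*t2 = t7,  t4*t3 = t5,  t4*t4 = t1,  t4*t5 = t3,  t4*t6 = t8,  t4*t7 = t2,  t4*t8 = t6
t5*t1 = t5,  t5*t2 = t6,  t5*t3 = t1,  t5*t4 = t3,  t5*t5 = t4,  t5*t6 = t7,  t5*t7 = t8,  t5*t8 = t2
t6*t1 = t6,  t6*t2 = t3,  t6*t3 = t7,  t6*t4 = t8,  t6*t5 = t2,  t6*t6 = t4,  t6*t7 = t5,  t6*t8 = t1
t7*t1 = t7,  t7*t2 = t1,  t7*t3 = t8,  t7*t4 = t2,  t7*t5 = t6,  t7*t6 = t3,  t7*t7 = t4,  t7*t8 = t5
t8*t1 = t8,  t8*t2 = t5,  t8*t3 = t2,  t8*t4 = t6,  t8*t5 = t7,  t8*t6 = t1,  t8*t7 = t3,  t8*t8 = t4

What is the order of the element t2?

The identity element is t1 (its row matches the header).
t2^1 = t2
t2^2 = t2 * t2 = t4
t2^3 = t4 * t2 = t7
t2^4 = t7 * t2 = t1
The first power of t2 equal to the identity is t2^4, so ord(t2) = 4.

4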